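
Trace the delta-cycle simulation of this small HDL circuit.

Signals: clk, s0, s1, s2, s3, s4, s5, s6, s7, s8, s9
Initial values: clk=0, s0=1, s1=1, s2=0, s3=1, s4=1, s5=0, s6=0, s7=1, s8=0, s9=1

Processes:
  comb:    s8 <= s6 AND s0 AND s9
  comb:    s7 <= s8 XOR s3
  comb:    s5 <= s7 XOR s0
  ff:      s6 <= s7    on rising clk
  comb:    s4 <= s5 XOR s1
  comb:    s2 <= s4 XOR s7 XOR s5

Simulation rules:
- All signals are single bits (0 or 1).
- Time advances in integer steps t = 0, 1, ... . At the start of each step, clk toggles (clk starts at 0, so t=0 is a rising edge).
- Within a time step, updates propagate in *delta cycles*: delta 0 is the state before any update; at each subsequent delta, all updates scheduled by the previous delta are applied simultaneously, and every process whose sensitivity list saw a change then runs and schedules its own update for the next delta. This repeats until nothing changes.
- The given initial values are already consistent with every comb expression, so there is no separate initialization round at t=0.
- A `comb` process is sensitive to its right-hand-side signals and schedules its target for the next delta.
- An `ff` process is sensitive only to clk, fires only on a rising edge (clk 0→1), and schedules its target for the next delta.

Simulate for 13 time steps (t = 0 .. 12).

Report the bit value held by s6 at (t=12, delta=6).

1

[bits: s6,s0,s4,s1,s7,clk,s3,s9,s8,s5,s2]
t=0: Δ0=01111011000 Δ1=01111111000 Δ2=11111111000 Δ3=11111111100 Δ4=11110111100 Δ5=11110111111 Δ6=11010111110 Δ7=11010111111 | 7Δ
t=1: Δ0=11010111111 Δ1=11010011111 | 1Δ
t=2: Δ0=11010011111 Δ1=11010111111 Δ2=01010111111 Δ3=01010111011 Δ4=01011111011 Δ5=01011111000 Δ6=01111111001 Δ7=01111111000 | 7Δ
t=3: Δ0=01111111000 Δ1=01111011000 | 1Δ
t=4: Δ0=01111011000 Δ1=01111111000 Δ2=11111111000 Δ3=11111111100 Δ4=11110111100 Δ5=11110111111 Δ6=11010111110 Δ7=11010111111 | 7Δ
t=5: Δ0=11010111111 Δ1=11010011111 | 1Δ
t=6: Δ0=11010011111 Δ1=11010111111 Δ2=01010111111 Δ3=01010111011 Δ4=01011111011 Δ5=01011111000 Δ6=01111111001 Δ7=01111111000 | 7Δ
t=7: Δ0=01111111000 Δ1=01111011000 | 1Δ
t=8: Δ0=01111011000 Δ1=01111111000 Δ2=11111111000 Δ3=11111111100 Δ4=11110111100 Δ5=11110111111 Δ6=11010111110 Δ7=11010111111 | 7Δ
t=9: Δ0=11010111111 Δ1=11010011111 | 1Δ
t=10: Δ0=11010011111 Δ1=11010111111 Δ2=01010111111 Δ3=01010111011 Δ4=01011111011 Δ5=01011111000 Δ6=01111111001 Δ7=01111111000 | 7Δ
t=11: Δ0=01111111000 Δ1=01111011000 | 1Δ
t=12: Δ0=01111011000 Δ1=01111111000 Δ2=11111111000 Δ3=11111111100 Δ4=11110111100 Δ5=11110111111 Δ6=11010111110 Δ7=11010111111 | 7Δ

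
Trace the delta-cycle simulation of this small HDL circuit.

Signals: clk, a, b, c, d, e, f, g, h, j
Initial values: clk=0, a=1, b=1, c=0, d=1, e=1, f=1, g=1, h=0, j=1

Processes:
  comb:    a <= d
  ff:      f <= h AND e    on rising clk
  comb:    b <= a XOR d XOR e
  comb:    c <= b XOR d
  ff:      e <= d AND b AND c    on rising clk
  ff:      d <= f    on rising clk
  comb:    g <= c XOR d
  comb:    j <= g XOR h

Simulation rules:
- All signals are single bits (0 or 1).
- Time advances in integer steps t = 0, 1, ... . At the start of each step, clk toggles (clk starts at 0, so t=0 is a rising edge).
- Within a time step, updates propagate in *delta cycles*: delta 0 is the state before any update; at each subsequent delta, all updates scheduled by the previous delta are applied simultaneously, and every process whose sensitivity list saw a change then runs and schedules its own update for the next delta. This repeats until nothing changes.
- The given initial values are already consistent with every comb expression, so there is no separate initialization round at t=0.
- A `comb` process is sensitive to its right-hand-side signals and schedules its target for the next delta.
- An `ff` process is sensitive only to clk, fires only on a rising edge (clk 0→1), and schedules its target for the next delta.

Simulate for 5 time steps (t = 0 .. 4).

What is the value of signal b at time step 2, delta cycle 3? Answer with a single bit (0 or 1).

1

t0.Δ0 g=1 d=1 h=0 clk=0 f=1 c=0 j=1 a=1 b=1 e=1
t0.Δ1 g=1 d=1 h=0 clk=1 f=1 c=0 j=1 a=1 b=1 e=1
t0.Δ2 g=1 d=1 h=0 clk=1 f=0 c=0 j=1 a=1 b=1 e=0
t0.Δ3 g=1 d=1 h=0 clk=1 f=0 c=0 j=1 a=1 b=0 e=0
t0.Δ4 g=1 d=1 h=0 clk=1 f=0 c=1 j=1 a=1 b=0 e=0
t0.Δ5 g=0 d=1 h=0 clk=1 f=0 c=1 j=1 a=1 b=0 e=0
t0.Δ6 g=0 d=1 h=0 clk=1 f=0 c=1 j=0 a=1 b=0 e=0
t1.Δ0 g=0 d=1 h=0 clk=1 f=0 c=1 j=0 a=1 b=0 e=0
t1.Δ1 g=0 d=1 h=0 clk=0 f=0 c=1 j=0 a=1 b=0 e=0
t2.Δ0 g=0 d=1 h=0 clk=0 f=0 c=1 j=0 a=1 b=0 e=0
t2.Δ1 g=0 d=1 h=0 clk=1 f=0 c=1 j=0 a=1 b=0 e=0
t2.Δ2 g=0 d=0 h=0 clk=1 f=0 c=1 j=0 a=1 b=0 e=0
t2.Δ3 g=1 d=0 h=0 clk=1 f=0 c=0 j=0 a=0 b=1 e=0
t2.Δ4 g=0 d=0 h=0 clk=1 f=0 c=1 j=1 a=0 b=0 e=0
t2.Δ5 g=1 d=0 h=0 clk=1 f=0 c=0 j=0 a=0 b=0 e=0
t2.Δ6 g=0 d=0 h=0 clk=1 f=0 c=0 j=1 a=0 b=0 e=0
t2.Δ7 g=0 d=0 h=0 clk=1 f=0 c=0 j=0 a=0 b=0 e=0
t3.Δ0 g=0 d=0 h=0 clk=1 f=0 c=0 j=0 a=0 b=0 e=0
t3.Δ1 g=0 d=0 h=0 clk=0 f=0 c=0 j=0 a=0 b=0 e=0
t4.Δ0 g=0 d=0 h=0 clk=0 f=0 c=0 j=0 a=0 b=0 e=0
t4.Δ1 g=0 d=0 h=0 clk=1 f=0 c=0 j=0 a=0 b=0 e=0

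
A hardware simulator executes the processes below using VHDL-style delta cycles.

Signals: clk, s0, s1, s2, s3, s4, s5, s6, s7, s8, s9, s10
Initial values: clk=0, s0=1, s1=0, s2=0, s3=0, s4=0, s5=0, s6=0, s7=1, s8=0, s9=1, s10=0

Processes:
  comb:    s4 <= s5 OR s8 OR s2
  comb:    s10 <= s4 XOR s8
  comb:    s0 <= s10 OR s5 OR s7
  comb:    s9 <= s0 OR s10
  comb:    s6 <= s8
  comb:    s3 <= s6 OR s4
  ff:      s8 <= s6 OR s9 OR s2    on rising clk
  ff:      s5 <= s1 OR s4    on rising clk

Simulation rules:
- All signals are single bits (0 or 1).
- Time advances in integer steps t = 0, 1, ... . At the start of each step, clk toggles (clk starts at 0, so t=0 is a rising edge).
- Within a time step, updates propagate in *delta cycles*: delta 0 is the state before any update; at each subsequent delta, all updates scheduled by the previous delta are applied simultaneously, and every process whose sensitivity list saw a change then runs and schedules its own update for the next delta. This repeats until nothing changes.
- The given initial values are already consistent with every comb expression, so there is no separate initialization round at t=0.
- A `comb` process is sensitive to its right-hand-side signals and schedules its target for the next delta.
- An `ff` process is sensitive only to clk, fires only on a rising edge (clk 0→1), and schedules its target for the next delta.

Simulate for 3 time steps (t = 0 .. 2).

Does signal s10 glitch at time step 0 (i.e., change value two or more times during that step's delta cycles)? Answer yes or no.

t0.Δ0 s6=0 s9=1 s8=0 s0=1 clk=0 s3=0 s2=0 s7=1 s1=0 s5=0 s10=0 s4=0
t0.Δ1 s6=0 s9=1 s8=0 s0=1 clk=1 s3=0 s2=0 s7=1 s1=0 s5=0 s10=0 s4=0
t0.Δ2 s6=0 s9=1 s8=1 s0=1 clk=1 s3=0 s2=0 s7=1 s1=0 s5=0 s10=0 s4=0
t0.Δ3 s6=1 s9=1 s8=1 s0=1 clk=1 s3=0 s2=0 s7=1 s1=0 s5=0 s10=1 s4=1
t0.Δ4 s6=1 s9=1 s8=1 s0=1 clk=1 s3=1 s2=0 s7=1 s1=0 s5=0 s10=0 s4=1
t1.Δ0 s6=1 s9=1 s8=1 s0=1 clk=1 s3=1 s2=0 s7=1 s1=0 s5=0 s10=0 s4=1
t1.Δ1 s6=1 s9=1 s8=1 s0=1 clk=0 s3=1 s2=0 s7=1 s1=0 s5=0 s10=0 s4=1
t2.Δ0 s6=1 s9=1 s8=1 s0=1 clk=0 s3=1 s2=0 s7=1 s1=0 s5=0 s10=0 s4=1
t2.Δ1 s6=1 s9=1 s8=1 s0=1 clk=1 s3=1 s2=0 s7=1 s1=0 s5=0 s10=0 s4=1
t2.Δ2 s6=1 s9=1 s8=1 s0=1 clk=1 s3=1 s2=0 s7=1 s1=0 s5=1 s10=0 s4=1

yes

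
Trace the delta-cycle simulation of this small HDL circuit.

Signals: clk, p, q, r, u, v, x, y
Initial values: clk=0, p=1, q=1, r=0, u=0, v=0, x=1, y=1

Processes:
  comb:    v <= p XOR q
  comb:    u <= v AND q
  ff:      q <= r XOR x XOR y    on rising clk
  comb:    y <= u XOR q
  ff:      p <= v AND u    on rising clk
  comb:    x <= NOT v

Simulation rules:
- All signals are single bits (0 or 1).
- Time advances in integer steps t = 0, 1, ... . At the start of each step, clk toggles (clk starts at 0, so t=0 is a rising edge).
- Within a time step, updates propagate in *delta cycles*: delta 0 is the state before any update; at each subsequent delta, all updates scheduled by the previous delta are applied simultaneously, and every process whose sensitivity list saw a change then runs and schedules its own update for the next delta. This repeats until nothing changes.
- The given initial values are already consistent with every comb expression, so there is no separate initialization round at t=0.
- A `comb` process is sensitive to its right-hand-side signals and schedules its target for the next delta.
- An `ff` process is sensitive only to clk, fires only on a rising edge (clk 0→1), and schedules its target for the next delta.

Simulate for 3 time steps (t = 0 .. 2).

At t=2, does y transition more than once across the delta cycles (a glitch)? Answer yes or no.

t=0 Δ0: u=0 r=0 q=1 clk=0 p=1 v=0 x=1 y=1
  Δ1: clk:0→1
  Δ2: q:1→0, p:1→0
  Δ3: y:1→0
  (3Δ to stable)
t=1 Δ0: u=0 r=0 q=0 clk=1 p=0 v=0 x=1 y=0
  Δ1: clk:1→0
  (1Δ to stable)
t=2 Δ0: u=0 r=0 q=0 clk=0 p=0 v=0 x=1 y=0
  Δ1: clk:0→1
  Δ2: q:0→1
  Δ3: v:0→1, y:0→1
  Δ4: u:0→1, x:1→0
  Δ5: y:1→0
  (5Δ to stable)

yes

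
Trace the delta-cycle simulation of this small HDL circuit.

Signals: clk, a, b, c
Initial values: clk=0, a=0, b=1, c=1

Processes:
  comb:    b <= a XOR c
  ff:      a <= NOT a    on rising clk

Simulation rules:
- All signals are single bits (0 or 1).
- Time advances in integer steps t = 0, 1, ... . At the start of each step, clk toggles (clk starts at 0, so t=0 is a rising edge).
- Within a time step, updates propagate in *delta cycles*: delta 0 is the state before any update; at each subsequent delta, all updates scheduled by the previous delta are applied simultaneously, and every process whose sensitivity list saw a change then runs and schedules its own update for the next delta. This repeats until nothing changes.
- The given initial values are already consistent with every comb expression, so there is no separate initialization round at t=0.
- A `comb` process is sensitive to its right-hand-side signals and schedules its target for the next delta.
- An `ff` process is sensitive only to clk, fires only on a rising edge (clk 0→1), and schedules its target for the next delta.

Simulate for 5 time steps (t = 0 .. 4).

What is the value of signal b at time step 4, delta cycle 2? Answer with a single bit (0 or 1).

1

[bits: c,clk,b,a]
t=0: Δ0=1010 Δ1=1110 Δ2=1111 Δ3=1101 | 3Δ
t=1: Δ0=1101 Δ1=1001 | 1Δ
t=2: Δ0=1001 Δ1=1101 Δ2=1100 Δ3=1110 | 3Δ
t=3: Δ0=1110 Δ1=1010 | 1Δ
t=4: Δ0=1010 Δ1=1110 Δ2=1111 Δ3=1101 | 3Δ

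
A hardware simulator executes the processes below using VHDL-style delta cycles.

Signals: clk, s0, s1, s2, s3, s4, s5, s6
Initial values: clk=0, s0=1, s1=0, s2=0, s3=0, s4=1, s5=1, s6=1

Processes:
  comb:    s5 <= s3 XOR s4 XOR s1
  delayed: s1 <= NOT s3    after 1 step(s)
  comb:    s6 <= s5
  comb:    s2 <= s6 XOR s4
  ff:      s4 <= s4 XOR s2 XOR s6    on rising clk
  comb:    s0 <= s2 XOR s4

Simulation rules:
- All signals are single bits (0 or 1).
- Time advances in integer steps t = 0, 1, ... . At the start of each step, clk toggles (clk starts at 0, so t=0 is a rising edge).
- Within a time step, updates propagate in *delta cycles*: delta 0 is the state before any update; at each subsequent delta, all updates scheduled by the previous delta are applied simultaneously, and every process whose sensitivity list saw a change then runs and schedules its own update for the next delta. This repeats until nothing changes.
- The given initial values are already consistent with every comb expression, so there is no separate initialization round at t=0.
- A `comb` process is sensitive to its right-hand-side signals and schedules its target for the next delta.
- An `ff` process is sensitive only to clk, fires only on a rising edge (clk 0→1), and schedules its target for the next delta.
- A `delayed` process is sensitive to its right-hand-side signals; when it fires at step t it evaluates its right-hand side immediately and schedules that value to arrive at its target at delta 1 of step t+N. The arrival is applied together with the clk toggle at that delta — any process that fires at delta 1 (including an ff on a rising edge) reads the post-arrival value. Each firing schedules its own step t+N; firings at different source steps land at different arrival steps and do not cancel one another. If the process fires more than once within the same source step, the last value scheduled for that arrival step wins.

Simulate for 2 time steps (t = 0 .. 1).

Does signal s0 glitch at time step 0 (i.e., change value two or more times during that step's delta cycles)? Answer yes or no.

t=0 Δ0: s4=1 s2=0 s1=0 s0=1 clk=0 s3=0 s6=1 s5=1
  Δ1: clk:0→1
  Δ2: s4:1→0
  Δ3: s2:0→1, s0:1→0, s5:1→0
  Δ4: s0:0→1, s6:1→0
  Δ5: s2:1→0
  Δ6: s0:1→0
  (6Δ to stable)
t=1 Δ0: s4=0 s2=0 s1=0 s0=0 clk=1 s3=0 s6=0 s5=0
  Δ1: clk:1→0
  (1Δ to stable)

yes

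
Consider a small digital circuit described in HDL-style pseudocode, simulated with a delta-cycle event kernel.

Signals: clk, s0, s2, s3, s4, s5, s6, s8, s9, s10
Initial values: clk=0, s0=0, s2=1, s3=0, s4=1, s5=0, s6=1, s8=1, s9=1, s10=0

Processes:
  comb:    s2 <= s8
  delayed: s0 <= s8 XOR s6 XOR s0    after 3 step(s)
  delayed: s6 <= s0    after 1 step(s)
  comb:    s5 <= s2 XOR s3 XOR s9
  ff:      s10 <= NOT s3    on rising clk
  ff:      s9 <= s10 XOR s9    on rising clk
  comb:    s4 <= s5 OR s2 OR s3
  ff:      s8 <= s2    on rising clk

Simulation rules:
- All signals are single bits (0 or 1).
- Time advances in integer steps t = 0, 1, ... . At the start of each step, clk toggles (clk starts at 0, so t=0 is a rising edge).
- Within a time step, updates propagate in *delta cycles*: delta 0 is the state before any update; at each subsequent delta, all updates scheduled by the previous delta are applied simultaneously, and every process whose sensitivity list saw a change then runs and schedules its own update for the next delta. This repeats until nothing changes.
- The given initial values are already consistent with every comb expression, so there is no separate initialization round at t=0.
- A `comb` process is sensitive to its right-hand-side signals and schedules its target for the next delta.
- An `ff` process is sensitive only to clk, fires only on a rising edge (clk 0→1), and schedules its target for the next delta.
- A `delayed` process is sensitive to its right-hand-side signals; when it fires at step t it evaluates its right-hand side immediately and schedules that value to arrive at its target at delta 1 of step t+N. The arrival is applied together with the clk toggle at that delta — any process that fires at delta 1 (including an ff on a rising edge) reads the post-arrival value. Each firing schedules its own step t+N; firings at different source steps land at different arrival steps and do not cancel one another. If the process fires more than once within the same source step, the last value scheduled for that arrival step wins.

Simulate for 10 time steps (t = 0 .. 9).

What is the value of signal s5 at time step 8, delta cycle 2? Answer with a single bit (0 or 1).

t0.Δ0 clk=0 s2=1 s4=1 s8=1 s3=0 s10=0 s9=1 s5=0 s6=1 s0=0
t0.Δ1 clk=1 s2=1 s4=1 s8=1 s3=0 s10=0 s9=1 s5=0 s6=1 s0=0
t0.Δ2 clk=1 s2=1 s4=1 s8=1 s3=0 s10=1 s9=1 s5=0 s6=1 s0=0
t1.Δ0 clk=1 s2=1 s4=1 s8=1 s3=0 s10=1 s9=1 s5=0 s6=1 s0=0
t1.Δ1 clk=0 s2=1 s4=1 s8=1 s3=0 s10=1 s9=1 s5=0 s6=1 s0=0
t2.Δ0 clk=0 s2=1 s4=1 s8=1 s3=0 s10=1 s9=1 s5=0 s6=1 s0=0
t2.Δ1 clk=1 s2=1 s4=1 s8=1 s3=0 s10=1 s9=1 s5=0 s6=1 s0=0
t2.Δ2 clk=1 s2=1 s4=1 s8=1 s3=0 s10=1 s9=0 s5=0 s6=1 s0=0
t2.Δ3 clk=1 s2=1 s4=1 s8=1 s3=0 s10=1 s9=0 s5=1 s6=1 s0=0
t3.Δ0 clk=1 s2=1 s4=1 s8=1 s3=0 s10=1 s9=0 s5=1 s6=1 s0=0
t3.Δ1 clk=0 s2=1 s4=1 s8=1 s3=0 s10=1 s9=0 s5=1 s6=1 s0=0
t4.Δ0 clk=0 s2=1 s4=1 s8=1 s3=0 s10=1 s9=0 s5=1 s6=1 s0=0
t4.Δ1 clk=1 s2=1 s4=1 s8=1 s3=0 s10=1 s9=0 s5=1 s6=1 s0=0
t4.Δ2 clk=1 s2=1 s4=1 s8=1 s3=0 s10=1 s9=1 s5=1 s6=1 s0=0
t4.Δ3 clk=1 s2=1 s4=1 s8=1 s3=0 s10=1 s9=1 s5=0 s6=1 s0=0
t5.Δ0 clk=1 s2=1 s4=1 s8=1 s3=0 s10=1 s9=1 s5=0 s6=1 s0=0
t5.Δ1 clk=0 s2=1 s4=1 s8=1 s3=0 s10=1 s9=1 s5=0 s6=1 s0=0
t6.Δ0 clk=0 s2=1 s4=1 s8=1 s3=0 s10=1 s9=1 s5=0 s6=1 s0=0
t6.Δ1 clk=1 s2=1 s4=1 s8=1 s3=0 s10=1 s9=1 s5=0 s6=1 s0=0
t6.Δ2 clk=1 s2=1 s4=1 s8=1 s3=0 s10=1 s9=0 s5=0 s6=1 s0=0
t6.Δ3 clk=1 s2=1 s4=1 s8=1 s3=0 s10=1 s9=0 s5=1 s6=1 s0=0
t7.Δ0 clk=1 s2=1 s4=1 s8=1 s3=0 s10=1 s9=0 s5=1 s6=1 s0=0
t7.Δ1 clk=0 s2=1 s4=1 s8=1 s3=0 s10=1 s9=0 s5=1 s6=1 s0=0
t8.Δ0 clk=0 s2=1 s4=1 s8=1 s3=0 s10=1 s9=0 s5=1 s6=1 s0=0
t8.Δ1 clk=1 s2=1 s4=1 s8=1 s3=0 s10=1 s9=0 s5=1 s6=1 s0=0
t8.Δ2 clk=1 s2=1 s4=1 s8=1 s3=0 s10=1 s9=1 s5=1 s6=1 s0=0
t8.Δ3 clk=1 s2=1 s4=1 s8=1 s3=0 s10=1 s9=1 s5=0 s6=1 s0=0
t9.Δ0 clk=1 s2=1 s4=1 s8=1 s3=0 s10=1 s9=1 s5=0 s6=1 s0=0
t9.Δ1 clk=0 s2=1 s4=1 s8=1 s3=0 s10=1 s9=1 s5=0 s6=1 s0=0

1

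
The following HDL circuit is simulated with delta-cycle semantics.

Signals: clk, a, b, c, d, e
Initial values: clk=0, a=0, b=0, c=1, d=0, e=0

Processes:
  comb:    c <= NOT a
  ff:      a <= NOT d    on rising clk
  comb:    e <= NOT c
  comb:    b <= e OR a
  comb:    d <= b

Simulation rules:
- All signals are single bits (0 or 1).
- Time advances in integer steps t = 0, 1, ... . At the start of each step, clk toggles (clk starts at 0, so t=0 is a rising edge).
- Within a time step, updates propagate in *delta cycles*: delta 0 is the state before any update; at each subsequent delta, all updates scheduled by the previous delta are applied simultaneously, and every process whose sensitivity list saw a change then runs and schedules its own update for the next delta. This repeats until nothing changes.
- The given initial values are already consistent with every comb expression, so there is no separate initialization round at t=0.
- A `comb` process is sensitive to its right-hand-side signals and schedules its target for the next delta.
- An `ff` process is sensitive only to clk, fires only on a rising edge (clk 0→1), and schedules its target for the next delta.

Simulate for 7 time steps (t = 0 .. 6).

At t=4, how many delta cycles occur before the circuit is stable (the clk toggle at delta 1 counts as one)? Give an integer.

4

[bits: a,c,b,e,clk,d]
t=0: Δ0=010000 Δ1=010010 Δ2=110010 Δ3=101010 Δ4=101111 | 4Δ
t=1: Δ0=101111 Δ1=101101 | 1Δ
t=2: Δ0=101101 Δ1=101111 Δ2=001111 Δ3=011111 Δ4=011011 Δ5=010011 Δ6=010010 | 6Δ
t=3: Δ0=010010 Δ1=010000 | 1Δ
t=4: Δ0=010000 Δ1=010010 Δ2=110010 Δ3=101010 Δ4=101111 | 4Δ
t=5: Δ0=101111 Δ1=101101 | 1Δ
t=6: Δ0=101101 Δ1=101111 Δ2=001111 Δ3=011111 Δ4=011011 Δ5=010011 Δ6=010010 | 6Δ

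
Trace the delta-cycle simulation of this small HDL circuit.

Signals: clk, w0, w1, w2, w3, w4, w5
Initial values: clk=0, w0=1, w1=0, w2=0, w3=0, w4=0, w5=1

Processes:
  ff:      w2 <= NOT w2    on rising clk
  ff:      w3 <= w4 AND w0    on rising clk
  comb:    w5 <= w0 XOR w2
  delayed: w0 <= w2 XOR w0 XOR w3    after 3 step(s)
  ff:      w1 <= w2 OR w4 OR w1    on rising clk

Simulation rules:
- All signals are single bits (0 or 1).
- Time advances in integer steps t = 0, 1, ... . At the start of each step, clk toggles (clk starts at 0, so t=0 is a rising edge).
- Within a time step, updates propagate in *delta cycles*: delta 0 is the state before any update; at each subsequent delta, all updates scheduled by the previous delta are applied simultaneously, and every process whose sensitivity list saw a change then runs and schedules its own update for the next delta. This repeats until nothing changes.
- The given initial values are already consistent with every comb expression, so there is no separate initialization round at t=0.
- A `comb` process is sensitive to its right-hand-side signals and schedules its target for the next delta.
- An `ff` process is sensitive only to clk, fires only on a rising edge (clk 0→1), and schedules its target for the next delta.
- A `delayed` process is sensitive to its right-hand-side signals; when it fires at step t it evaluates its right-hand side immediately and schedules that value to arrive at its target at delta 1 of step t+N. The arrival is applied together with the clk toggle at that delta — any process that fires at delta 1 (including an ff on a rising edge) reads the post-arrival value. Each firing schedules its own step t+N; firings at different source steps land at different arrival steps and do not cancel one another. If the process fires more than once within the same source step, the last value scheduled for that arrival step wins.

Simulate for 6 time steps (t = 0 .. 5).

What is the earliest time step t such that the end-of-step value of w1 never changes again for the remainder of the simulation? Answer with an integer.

[bits: w3,w4,w0,clk,w2,w5,w1]
t=0: Δ0=0010010 Δ1=0011010 Δ2=0011110 Δ3=0011100 | 3Δ
t=1: Δ0=0011100 Δ1=0010100 | 1Δ
t=2: Δ0=0010100 Δ1=0011100 Δ2=0011001 Δ3=0011011 | 3Δ
t=3: Δ0=0011011 Δ1=0000011 Δ2=0000001 | 2Δ
t=4: Δ0=0000001 Δ1=0001001 Δ2=0001101 Δ3=0001111 | 3Δ
t=5: Δ0=0001111 Δ1=0010111 Δ2=0010101 | 2Δ

2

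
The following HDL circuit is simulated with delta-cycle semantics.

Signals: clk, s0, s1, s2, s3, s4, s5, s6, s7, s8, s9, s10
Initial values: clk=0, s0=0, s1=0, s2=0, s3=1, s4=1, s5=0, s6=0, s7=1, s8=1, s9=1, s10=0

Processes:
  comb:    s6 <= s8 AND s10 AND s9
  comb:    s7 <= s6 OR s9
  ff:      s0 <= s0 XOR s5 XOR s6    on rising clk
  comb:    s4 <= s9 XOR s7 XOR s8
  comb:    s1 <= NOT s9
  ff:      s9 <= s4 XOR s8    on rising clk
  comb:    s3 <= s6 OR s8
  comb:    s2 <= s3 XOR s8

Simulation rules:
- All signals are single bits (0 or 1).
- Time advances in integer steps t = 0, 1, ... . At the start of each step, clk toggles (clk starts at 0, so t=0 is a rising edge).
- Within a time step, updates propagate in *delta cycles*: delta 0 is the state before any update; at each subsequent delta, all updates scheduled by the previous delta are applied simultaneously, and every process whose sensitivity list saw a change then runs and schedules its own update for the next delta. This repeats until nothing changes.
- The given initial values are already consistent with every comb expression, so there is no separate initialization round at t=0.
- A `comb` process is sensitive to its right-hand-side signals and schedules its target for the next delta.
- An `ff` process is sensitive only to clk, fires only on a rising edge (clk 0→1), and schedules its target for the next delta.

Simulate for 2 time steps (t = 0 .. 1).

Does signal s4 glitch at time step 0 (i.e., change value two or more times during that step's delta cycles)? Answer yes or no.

yes

t=0 Δ0: s2=0 s5=0 s10=0 s6=0 s8=1 s9=1 s3=1 s1=0 s4=1 clk=0 s0=0 s7=1
  Δ1: clk:0→1
  Δ2: s9:1→0
  Δ3: s1:0→1, s4:1→0, s7:1→0
  Δ4: s4:0→1
  (4Δ to stable)
t=1 Δ0: s2=0 s5=0 s10=0 s6=0 s8=1 s9=0 s3=1 s1=1 s4=1 clk=1 s0=0 s7=0
  Δ1: clk:1→0
  (1Δ to stable)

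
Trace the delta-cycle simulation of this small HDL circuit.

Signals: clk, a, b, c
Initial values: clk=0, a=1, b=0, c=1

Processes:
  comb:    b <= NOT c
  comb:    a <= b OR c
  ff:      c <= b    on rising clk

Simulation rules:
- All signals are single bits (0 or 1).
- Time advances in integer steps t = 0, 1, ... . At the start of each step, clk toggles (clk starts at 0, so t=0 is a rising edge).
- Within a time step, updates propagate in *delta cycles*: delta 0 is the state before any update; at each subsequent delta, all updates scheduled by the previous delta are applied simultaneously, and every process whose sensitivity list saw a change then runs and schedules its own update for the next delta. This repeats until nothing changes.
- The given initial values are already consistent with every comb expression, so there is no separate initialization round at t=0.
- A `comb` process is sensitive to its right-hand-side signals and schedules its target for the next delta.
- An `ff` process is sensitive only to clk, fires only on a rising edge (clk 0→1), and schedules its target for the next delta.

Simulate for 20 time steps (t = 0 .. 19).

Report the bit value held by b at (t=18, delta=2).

[bits: c,a,clk,b]
t=0: Δ0=1100 Δ1=1110 Δ2=0110 Δ3=0011 Δ4=0111 | 4Δ
t=1: Δ0=0111 Δ1=0101 | 1Δ
t=2: Δ0=0101 Δ1=0111 Δ2=1111 Δ3=1110 | 3Δ
t=3: Δ0=1110 Δ1=1100 | 1Δ
t=4: Δ0=1100 Δ1=1110 Δ2=0110 Δ3=0011 Δ4=0111 | 4Δ
t=5: Δ0=0111 Δ1=0101 | 1Δ
t=6: Δ0=0101 Δ1=0111 Δ2=1111 Δ3=1110 | 3Δ
t=7: Δ0=1110 Δ1=1100 | 1Δ
t=8: Δ0=1100 Δ1=1110 Δ2=0110 Δ3=0011 Δ4=0111 | 4Δ
t=9: Δ0=0111 Δ1=0101 | 1Δ
t=10: Δ0=0101 Δ1=0111 Δ2=1111 Δ3=1110 | 3Δ
t=11: Δ0=1110 Δ1=1100 | 1Δ
t=12: Δ0=1100 Δ1=1110 Δ2=0110 Δ3=0011 Δ4=0111 | 4Δ
t=13: Δ0=0111 Δ1=0101 | 1Δ
t=14: Δ0=0101 Δ1=0111 Δ2=1111 Δ3=1110 | 3Δ
t=15: Δ0=1110 Δ1=1100 | 1Δ
t=16: Δ0=1100 Δ1=1110 Δ2=0110 Δ3=0011 Δ4=0111 | 4Δ
t=17: Δ0=0111 Δ1=0101 | 1Δ
t=18: Δ0=0101 Δ1=0111 Δ2=1111 Δ3=1110 | 3Δ
t=19: Δ0=1110 Δ1=1100 | 1Δ

1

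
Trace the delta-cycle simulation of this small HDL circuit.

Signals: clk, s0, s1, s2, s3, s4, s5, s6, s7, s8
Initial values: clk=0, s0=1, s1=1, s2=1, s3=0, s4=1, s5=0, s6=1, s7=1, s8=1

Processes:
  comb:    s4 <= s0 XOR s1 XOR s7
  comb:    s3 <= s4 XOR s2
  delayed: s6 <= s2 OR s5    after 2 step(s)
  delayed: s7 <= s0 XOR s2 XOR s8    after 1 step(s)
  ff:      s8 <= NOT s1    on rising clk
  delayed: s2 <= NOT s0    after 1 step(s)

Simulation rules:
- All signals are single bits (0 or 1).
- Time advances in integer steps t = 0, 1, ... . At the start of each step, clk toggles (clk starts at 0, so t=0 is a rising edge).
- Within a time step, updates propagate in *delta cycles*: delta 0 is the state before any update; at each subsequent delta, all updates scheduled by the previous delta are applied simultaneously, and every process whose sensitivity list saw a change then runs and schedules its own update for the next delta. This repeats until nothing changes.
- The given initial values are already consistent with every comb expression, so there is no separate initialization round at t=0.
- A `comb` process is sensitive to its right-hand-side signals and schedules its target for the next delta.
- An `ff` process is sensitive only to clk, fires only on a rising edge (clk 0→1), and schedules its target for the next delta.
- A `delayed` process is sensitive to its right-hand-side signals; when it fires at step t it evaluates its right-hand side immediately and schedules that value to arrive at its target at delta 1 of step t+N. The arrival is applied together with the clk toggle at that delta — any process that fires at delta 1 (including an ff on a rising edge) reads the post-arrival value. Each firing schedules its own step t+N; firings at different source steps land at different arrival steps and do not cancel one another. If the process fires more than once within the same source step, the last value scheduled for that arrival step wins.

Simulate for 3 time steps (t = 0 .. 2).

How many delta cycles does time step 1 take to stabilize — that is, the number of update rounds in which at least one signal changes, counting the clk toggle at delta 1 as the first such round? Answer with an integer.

3

t=0 Δ0: s0=1 s8=1 clk=0 s1=1 s2=1 s6=1 s5=0 s7=1 s4=1 s3=0
  Δ1: clk:0→1
  Δ2: s8:1→0
  (2Δ to stable)
t=1 Δ0: s0=1 s8=0 clk=1 s1=1 s2=1 s6=1 s5=0 s7=1 s4=1 s3=0
  Δ1: clk:1→0, s7:1→0
  Δ2: s4:1→0
  Δ3: s3:0→1
  (3Δ to stable)
t=2 Δ0: s0=1 s8=0 clk=0 s1=1 s2=1 s6=1 s5=0 s7=0 s4=0 s3=1
  Δ1: clk:0→1
  (1Δ to stable)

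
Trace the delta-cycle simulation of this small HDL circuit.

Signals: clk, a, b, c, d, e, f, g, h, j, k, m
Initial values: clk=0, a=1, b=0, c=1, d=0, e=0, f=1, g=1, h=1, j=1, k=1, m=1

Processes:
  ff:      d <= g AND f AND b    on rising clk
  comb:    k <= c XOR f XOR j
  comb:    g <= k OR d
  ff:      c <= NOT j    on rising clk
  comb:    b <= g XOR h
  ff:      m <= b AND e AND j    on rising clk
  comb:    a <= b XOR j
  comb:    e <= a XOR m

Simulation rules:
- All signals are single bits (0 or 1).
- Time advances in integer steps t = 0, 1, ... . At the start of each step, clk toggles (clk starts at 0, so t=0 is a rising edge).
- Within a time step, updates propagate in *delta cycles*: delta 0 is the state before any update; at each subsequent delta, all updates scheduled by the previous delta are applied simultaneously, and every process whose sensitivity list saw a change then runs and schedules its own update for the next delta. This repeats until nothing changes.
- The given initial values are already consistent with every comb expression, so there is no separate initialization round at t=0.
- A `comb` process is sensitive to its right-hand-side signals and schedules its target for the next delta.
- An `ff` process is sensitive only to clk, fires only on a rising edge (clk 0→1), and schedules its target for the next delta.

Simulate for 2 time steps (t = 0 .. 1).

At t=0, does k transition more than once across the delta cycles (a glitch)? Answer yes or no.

[bits: m,c,clk,g,e,a,j,f,k,h,b,d]
t=0: Δ0=110101111100 Δ1=111101111100 Δ2=001101111100 Δ3=001111110100 Δ4=001011110100 Δ5=001011110110 Δ6=001010110110 Δ7=001000110110 | 7Δ
t=1: Δ0=001000110110 Δ1=000000110110 | 1Δ

no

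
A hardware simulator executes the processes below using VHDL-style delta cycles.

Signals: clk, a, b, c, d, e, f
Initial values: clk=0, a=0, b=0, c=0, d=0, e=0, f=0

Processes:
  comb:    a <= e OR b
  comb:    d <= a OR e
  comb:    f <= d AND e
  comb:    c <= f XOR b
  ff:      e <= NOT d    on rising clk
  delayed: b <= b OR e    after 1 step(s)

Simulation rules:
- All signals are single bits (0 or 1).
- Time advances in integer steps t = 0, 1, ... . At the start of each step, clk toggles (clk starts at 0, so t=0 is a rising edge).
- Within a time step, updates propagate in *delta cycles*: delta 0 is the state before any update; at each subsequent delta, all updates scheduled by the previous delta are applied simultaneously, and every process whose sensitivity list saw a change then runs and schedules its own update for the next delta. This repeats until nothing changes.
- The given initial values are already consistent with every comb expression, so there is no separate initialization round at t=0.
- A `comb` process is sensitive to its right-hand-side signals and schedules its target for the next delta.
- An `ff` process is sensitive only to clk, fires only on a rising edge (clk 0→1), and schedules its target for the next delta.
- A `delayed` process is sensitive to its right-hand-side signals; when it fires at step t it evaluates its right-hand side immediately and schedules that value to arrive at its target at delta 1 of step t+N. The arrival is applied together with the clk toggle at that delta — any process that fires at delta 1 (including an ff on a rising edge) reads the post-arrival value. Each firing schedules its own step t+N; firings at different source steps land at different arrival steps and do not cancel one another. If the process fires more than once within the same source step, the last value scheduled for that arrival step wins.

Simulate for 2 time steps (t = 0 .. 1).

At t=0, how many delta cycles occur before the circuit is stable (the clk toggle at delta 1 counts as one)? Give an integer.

t0.Δ0 c=0 e=0 f=0 clk=0 d=0 a=0 b=0
t0.Δ1 c=0 e=0 f=0 clk=1 d=0 a=0 b=0
t0.Δ2 c=0 e=1 f=0 clk=1 d=0 a=0 b=0
t0.Δ3 c=0 e=1 f=0 clk=1 d=1 a=1 b=0
t0.Δ4 c=0 e=1 f=1 clk=1 d=1 a=1 b=0
t0.Δ5 c=1 e=1 f=1 clk=1 d=1 a=1 b=0
t1.Δ0 c=1 e=1 f=1 clk=1 d=1 a=1 b=0
t1.Δ1 c=1 e=1 f=1 clk=0 d=1 a=1 b=1
t1.Δ2 c=0 e=1 f=1 clk=0 d=1 a=1 b=1

5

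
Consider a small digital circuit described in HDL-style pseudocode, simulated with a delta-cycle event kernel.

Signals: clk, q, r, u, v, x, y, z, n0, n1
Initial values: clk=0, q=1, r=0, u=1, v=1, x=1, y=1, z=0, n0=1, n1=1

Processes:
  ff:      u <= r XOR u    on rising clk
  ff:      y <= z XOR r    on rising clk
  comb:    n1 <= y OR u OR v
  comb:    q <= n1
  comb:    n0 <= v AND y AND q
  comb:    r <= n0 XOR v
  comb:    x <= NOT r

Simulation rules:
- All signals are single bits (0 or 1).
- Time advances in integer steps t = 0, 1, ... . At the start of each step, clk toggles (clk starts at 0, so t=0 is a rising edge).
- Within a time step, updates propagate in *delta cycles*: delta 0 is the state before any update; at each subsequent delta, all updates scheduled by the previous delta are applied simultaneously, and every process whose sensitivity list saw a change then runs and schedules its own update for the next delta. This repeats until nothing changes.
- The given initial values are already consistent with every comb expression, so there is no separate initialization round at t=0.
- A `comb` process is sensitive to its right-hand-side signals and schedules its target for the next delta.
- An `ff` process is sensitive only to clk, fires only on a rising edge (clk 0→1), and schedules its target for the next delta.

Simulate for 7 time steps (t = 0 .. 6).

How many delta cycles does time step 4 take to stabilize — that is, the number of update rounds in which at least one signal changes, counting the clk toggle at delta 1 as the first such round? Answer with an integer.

[bits: n1,n0,v,y,clk,q,z,x,u,r]
t=0: Δ0=1111010110 Δ1=1111110110 Δ2=1110110110 Δ3=1010110110 Δ4=1010110111 Δ5=1010110011 | 5Δ
t=1: Δ0=1010110011 Δ1=1010010011 | 1Δ
t=2: Δ0=1010010011 Δ1=1010110011 Δ2=1011110001 Δ3=1111110001 Δ4=1111110000 Δ5=1111110100 | 5Δ
t=3: Δ0=1111110100 Δ1=1111010100 | 1Δ
t=4: Δ0=1111010100 Δ1=1111110100 Δ2=1110110100 Δ3=1010110100 Δ4=1010110101 Δ5=1010110001 | 5Δ
t=5: Δ0=1010110001 Δ1=1010010001 | 1Δ
t=6: Δ0=1010010001 Δ1=1010110001 Δ2=1011110011 Δ3=1111110011 Δ4=1111110010 Δ5=1111110110 | 5Δ

5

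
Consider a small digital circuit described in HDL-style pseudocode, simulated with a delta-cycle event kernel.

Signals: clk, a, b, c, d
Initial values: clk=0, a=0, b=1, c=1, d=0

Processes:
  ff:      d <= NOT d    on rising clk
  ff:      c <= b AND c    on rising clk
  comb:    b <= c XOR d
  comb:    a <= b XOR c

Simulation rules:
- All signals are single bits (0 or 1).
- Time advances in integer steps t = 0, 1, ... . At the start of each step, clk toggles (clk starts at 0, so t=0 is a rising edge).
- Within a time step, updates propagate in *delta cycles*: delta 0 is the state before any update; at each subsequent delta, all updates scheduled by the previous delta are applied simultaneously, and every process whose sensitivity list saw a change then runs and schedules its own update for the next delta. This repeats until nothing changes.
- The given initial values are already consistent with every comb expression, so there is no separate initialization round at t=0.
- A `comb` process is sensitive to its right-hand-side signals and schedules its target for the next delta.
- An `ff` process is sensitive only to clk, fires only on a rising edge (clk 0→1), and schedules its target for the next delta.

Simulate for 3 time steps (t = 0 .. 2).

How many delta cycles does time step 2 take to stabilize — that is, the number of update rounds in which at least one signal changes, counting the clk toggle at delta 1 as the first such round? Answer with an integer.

3

[bits: a,c,d,clk,b]
t=0: Δ0=01001 Δ1=01011 Δ2=01111 Δ3=01110 Δ4=11110 | 4Δ
t=1: Δ0=11110 Δ1=11100 | 1Δ
t=2: Δ0=11100 Δ1=11110 Δ2=10010 Δ3=00010 | 3Δ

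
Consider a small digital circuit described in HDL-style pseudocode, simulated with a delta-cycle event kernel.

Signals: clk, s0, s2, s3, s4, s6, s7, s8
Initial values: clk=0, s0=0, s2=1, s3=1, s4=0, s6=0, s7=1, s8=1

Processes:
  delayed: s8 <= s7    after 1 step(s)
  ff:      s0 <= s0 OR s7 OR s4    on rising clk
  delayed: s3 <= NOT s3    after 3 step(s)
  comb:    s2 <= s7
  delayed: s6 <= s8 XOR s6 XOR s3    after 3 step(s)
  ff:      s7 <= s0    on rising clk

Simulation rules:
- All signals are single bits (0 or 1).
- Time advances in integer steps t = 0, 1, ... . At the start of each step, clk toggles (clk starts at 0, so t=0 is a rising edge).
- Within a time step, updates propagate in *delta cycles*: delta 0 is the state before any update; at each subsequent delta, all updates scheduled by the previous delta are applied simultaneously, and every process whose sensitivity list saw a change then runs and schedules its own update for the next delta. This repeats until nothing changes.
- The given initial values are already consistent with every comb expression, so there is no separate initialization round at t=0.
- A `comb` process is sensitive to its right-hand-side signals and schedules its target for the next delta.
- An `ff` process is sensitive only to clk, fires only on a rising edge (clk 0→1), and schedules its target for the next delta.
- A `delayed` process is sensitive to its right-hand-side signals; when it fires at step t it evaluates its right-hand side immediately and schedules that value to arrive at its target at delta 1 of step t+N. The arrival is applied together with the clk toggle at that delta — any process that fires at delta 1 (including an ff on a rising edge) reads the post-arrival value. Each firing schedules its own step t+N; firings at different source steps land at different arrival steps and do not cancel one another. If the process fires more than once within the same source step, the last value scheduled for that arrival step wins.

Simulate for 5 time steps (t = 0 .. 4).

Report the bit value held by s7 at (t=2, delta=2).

[bits: s3,s7,s8,s4,s6,s2,clk,s0]
t=0: Δ0=11100100 Δ1=11100110 Δ2=10100111 Δ3=10100011 | 3Δ
t=1: Δ0=10100011 Δ1=10000001 | 1Δ
t=2: Δ0=10000001 Δ1=10000011 Δ2=11000011 Δ3=11000111 | 3Δ
t=3: Δ0=11000111 Δ1=11100101 | 1Δ
t=4: Δ0=11100101 Δ1=11101111 | 1Δ

1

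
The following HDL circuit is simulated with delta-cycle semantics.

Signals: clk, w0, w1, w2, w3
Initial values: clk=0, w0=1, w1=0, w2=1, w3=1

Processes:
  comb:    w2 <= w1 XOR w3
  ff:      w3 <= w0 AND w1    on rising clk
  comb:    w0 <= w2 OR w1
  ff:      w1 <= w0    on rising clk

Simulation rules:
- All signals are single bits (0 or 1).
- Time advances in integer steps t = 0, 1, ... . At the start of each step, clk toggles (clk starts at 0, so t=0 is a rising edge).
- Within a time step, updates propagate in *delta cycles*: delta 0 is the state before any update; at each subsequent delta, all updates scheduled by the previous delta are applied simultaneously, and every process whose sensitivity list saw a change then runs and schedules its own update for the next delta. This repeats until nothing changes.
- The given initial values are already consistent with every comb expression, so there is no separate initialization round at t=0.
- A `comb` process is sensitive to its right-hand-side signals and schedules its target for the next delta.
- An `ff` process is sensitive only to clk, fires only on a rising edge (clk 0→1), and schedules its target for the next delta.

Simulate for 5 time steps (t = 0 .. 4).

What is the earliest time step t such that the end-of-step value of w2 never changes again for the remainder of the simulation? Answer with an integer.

t0.Δ0 w3=1 w2=1 w1=0 w0=1 clk=0
t0.Δ1 w3=1 w2=1 w1=0 w0=1 clk=1
t0.Δ2 w3=0 w2=1 w1=1 w0=1 clk=1
t1.Δ0 w3=0 w2=1 w1=1 w0=1 clk=1
t1.Δ1 w3=0 w2=1 w1=1 w0=1 clk=0
t2.Δ0 w3=0 w2=1 w1=1 w0=1 clk=0
t2.Δ1 w3=0 w2=1 w1=1 w0=1 clk=1
t2.Δ2 w3=1 w2=1 w1=1 w0=1 clk=1
t2.Δ3 w3=1 w2=0 w1=1 w0=1 clk=1
t3.Δ0 w3=1 w2=0 w1=1 w0=1 clk=1
t3.Δ1 w3=1 w2=0 w1=1 w0=1 clk=0
t4.Δ0 w3=1 w2=0 w1=1 w0=1 clk=0
t4.Δ1 w3=1 w2=0 w1=1 w0=1 clk=1

2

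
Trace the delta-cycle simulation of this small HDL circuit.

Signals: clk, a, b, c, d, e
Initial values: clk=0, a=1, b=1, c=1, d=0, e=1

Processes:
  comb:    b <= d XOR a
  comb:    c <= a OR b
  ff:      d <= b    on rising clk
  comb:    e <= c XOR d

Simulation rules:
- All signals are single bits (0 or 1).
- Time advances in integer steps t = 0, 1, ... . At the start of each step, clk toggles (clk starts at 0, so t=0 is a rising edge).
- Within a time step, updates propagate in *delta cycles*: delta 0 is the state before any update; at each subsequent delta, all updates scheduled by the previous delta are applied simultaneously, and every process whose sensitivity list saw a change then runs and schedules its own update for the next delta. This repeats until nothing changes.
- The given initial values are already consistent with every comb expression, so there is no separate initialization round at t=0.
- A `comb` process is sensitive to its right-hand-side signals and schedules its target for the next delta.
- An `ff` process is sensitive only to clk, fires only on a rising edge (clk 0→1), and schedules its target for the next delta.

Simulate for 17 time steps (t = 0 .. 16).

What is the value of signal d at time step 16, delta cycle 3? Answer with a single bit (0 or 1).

t=0 Δ0: a=1 c=1 clk=0 e=1 d=0 b=1
  Δ1: clk:0→1
  Δ2: d:0→1
  Δ3: e:1→0, b:1→0
  (3Δ to stable)
t=1 Δ0: a=1 c=1 clk=1 e=0 d=1 b=0
  Δ1: clk:1→0
  (1Δ to stable)
t=2 Δ0: a=1 c=1 clk=0 e=0 d=1 b=0
  Δ1: clk:0→1
  Δ2: d:1→0
  Δ3: e:0→1, b:0→1
  (3Δ to stable)
t=3 Δ0: a=1 c=1 clk=1 e=1 d=0 b=1
  Δ1: clk:1→0
  (1Δ to stable)
t=4 Δ0: a=1 c=1 clk=0 e=1 d=0 b=1
  Δ1: clk:0→1
  Δ2: d:0→1
  Δ3: e:1→0, b:1→0
  (3Δ to stable)
t=5 Δ0: a=1 c=1 clk=1 e=0 d=1 b=0
  Δ1: clk:1→0
  (1Δ to stable)
t=6 Δ0: a=1 c=1 clk=0 e=0 d=1 b=0
  Δ1: clk:0→1
  Δ2: d:1→0
  Δ3: e:0→1, b:0→1
  (3Δ to stable)
t=7 Δ0: a=1 c=1 clk=1 e=1 d=0 b=1
  Δ1: clk:1→0
  (1Δ to stable)
t=8 Δ0: a=1 c=1 clk=0 e=1 d=0 b=1
  Δ1: clk:0→1
  Δ2: d:0→1
  Δ3: e:1→0, b:1→0
  (3Δ to stable)
t=9 Δ0: a=1 c=1 clk=1 e=0 d=1 b=0
  Δ1: clk:1→0
  (1Δ to stable)
t=10 Δ0: a=1 c=1 clk=0 e=0 d=1 b=0
  Δ1: clk:0→1
  Δ2: d:1→0
  Δ3: e:0→1, b:0→1
  (3Δ to stable)
t=11 Δ0: a=1 c=1 clk=1 e=1 d=0 b=1
  Δ1: clk:1→0
  (1Δ to stable)
t=12 Δ0: a=1 c=1 clk=0 e=1 d=0 b=1
  Δ1: clk:0→1
  Δ2: d:0→1
  Δ3: e:1→0, b:1→0
  (3Δ to stable)
t=13 Δ0: a=1 c=1 clk=1 e=0 d=1 b=0
  Δ1: clk:1→0
  (1Δ to stable)
t=14 Δ0: a=1 c=1 clk=0 e=0 d=1 b=0
  Δ1: clk:0→1
  Δ2: d:1→0
  Δ3: e:0→1, b:0→1
  (3Δ to stable)
t=15 Δ0: a=1 c=1 clk=1 e=1 d=0 b=1
  Δ1: clk:1→0
  (1Δ to stable)
t=16 Δ0: a=1 c=1 clk=0 e=1 d=0 b=1
  Δ1: clk:0→1
  Δ2: d:0→1
  Δ3: e:1→0, b:1→0
  (3Δ to stable)

1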